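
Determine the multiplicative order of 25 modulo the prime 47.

The order of 25 must divide p − 1 = 46 = 2 · 23.
Divisors: 1, 2, 23, 46.
Check each in increasing order: 25^1 ≡ 25;  25^2 ≡ 14;  25^23 ≡ 1.
Smallest exponent giving 1 is 23.

23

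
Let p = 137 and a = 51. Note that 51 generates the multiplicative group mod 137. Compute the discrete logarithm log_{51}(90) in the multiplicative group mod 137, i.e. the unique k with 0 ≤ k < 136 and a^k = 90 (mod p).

65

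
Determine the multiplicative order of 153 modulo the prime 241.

The order of 153 must divide p − 1 = 240 = 2^4 · 3 · 5.
Divisors: 1, 2, 3, 4, 5, 6, 8, 10, 12, 15, 16, 20, 24, 30, 40, 48, 60, 80, 120, 240.
Check each in increasing order: 153^1 ≡ 153;  153^2 ≡ 32;  153^3 ≡ 76;  153^4 ≡ 60;  153^5 ≡ 22;  153^6 ≡ 233;  153^8 ≡ 226;  153^10 ≡ 2;  153^12 ≡ 64;  153^15 ≡ 44;  153^16 ≡ 225;  153^20 ≡ 4;  153^24 ≡ 240;  153^30 ≡ 8;  153^40 ≡ 16;  153^48 ≡ 1.
Smallest exponent giving 1 is 48.

48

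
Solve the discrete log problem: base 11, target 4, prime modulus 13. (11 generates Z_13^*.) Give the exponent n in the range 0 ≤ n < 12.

Successive powers of 11 modulo 13:
  11^0=1  11^1=11  11^2=4
So 11^2 ≡ 4 (mod 13), giving n = 2.

2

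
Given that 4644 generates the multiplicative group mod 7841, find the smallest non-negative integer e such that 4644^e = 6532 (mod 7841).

1068

Baby-step giant-step with m = ceil(sqrt(7840)) = 89.
Baby table (4644^j mod 7841 for j=0..88):
  0:1  1:4644  2:3986  3:6224  4:2330  5:7781  6:3636  7:3911
  8:2928  9:1338  10:3600  11:1388  12:570  13:4663  14:5971  15:3548
  16:2971  17:5005  18:2496  19:2426  20:6668  21:2083  22:5499  23:7060
  24:3419  25:7652  26:476  27:7223  28:7655  29:6567  30:3499  31:2804
  32:5716  33:3319  34:5871  35:1767  36:4262  37:2044  38:4726  39:585
  40:3754  41:3033  42:2816  43:6557  44:4105  45:2149  46:6204  47:3542
  48:6471  49:4612  50:4357  51:4128  52:7028  53:3790  54:5556  55:5174
  56:3232  57:1734  58:7830  59:3803  60:3200  61:2105  62:5734  63:660
  64:7050  65:4025  66:6997  67:964  68:7446  69:414  70:1571  71:3594
  72:4888  73:177  74:6524  75:7673  76:3908  77:4678  78:5062  79:610
  80:2239  81:750  82:1596  83:2079  84:2605  85:6798  86:2046  87:6173
  88:716
Giant step factor: 4644^(-89) ≡ 4207 (mod 7841).
Scan 6532·4207^i mod 7841 for i = 0, 1, …:
  i=0: 6532   i=1: 5260   i=2: 1518   i=3: 3652
  i=4: 3445   i=5: 2947   i=6: 1408   i=7: 3501
  i=8: 3309   i=9: 3188   i=10: 3806   i=11: 520
  i=12: 1
Match at i=12, j=0: e = 12·89 + 0 = 1068.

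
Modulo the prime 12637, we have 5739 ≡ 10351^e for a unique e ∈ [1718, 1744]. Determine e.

1725

Compute 10351^1718 mod 12637 = 7796, then multiply by 10351 repeatedly:
  10351^1718=7796  10351^1719=9151  10351^1720=7686  10351^1721=7871  10351^1722=1982
  10351^1723=5831  10351^1724=2369  10351^1725=5739
Found 5739 at exponent 1725.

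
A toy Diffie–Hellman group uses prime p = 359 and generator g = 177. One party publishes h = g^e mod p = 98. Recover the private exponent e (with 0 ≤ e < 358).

192

Baby-step giant-step with m = ceil(sqrt(358)) = 19.
Baby table (177^j mod 359 for j=0..18):
  0:1  1:177  2:96  3:119  4:241  5:295  6:160  7:318
  8:282  9:13  10:147  11:171  12:111  13:261  14:245  15:285
  16:185  17:76  18:169
Giant step factor: 177^(-19) ≡ 65 (mod 359).
Scan 98·65^i mod 359 for i = 0, 1, …:
  i=0: 98   i=1: 267   i=2: 123   i=3: 97
  i=4: 202   i=5: 206   i=6: 107   i=7: 134
  i=8: 94   i=9: 7   i=10: 96
Match at i=10, j=2: e = 10·19 + 2 = 192.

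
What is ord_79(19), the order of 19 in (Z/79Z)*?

39

The order of 19 must divide p − 1 = 78 = 2 · 3 · 13.
Divisors: 1, 2, 3, 6, 13, 26, 39, 78.
Check each in increasing order: 19^1 ≡ 19;  19^2 ≡ 45;  19^3 ≡ 65;  19^6 ≡ 38;  19^13 ≡ 23;  19^26 ≡ 55;  19^39 ≡ 1.
Smallest exponent giving 1 is 39.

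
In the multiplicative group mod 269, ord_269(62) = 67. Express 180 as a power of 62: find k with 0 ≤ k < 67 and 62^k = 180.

Baby-step giant-step with m = ceil(sqrt(67)) = 9.
Baby table (62^j mod 269 for j=0..8):
  0:1  1:62  2:78  3:263  4:166  5:70  6:36  7:80
  8:118
Giant step factor: 62^(-9) ≡ 66 (mod 269).
Scan 180·66^i mod 269 for i = 0, 1, …:
  i=0: 180   i=1: 44   i=2: 214   i=3: 136
  i=4: 99   i=5: 78
Match at i=5, j=2: k = 5·9 + 2 = 47.

47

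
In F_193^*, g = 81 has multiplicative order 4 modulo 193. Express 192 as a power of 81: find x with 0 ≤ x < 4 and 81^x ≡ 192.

Successive powers of 81 modulo 193:
  81^0=1  81^1=81  81^2=192
So 81^2 ≡ 192 (mod 193), giving x = 2.

2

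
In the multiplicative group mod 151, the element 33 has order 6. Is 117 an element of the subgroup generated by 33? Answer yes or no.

⟨33⟩ has order 6; its elements mod 151 are {1, 32, 33, 118, 119, 150}.
117 is not in this set.

no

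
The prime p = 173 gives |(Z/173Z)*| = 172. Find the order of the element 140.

The order of 140 must divide p − 1 = 172 = 2^2 · 43.
Divisors: 1, 2, 4, 43, 86, 172.
Check each in increasing order: 140^1 ≡ 140;  140^2 ≡ 51;  140^4 ≡ 6;  140^43 ≡ 1.
Smallest exponent giving 1 is 43.

43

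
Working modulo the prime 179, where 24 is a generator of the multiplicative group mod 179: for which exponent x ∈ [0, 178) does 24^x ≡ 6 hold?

9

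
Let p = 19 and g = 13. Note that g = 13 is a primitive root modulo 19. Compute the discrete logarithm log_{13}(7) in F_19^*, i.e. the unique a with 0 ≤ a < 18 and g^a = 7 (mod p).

Successive powers of 13 modulo 19:
  13^0=1  13^1=13  13^2=17  13^3=12  13^4=4  13^5=14
  13^6=11  13^7=10  13^8=16  13^9=18  13^10=6  13^11=2
  13^12=7
So 13^12 ≡ 7 (mod 19), giving a = 12.

12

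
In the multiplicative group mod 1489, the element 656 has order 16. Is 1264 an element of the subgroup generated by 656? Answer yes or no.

yes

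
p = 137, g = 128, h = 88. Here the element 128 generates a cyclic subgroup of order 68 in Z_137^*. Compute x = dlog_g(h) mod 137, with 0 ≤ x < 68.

8

Successive powers of 128 modulo 137:
  128^0=1  128^1=128  128^2=81  128^3=93  128^4=122  128^5=135
  128^6=18  128^7=112  128^8=88
So 128^8 ≡ 88 (mod 137), giving x = 8.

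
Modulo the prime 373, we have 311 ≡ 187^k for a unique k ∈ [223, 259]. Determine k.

239

Compute 187^223 mod 373 = 230, then multiply by 187 repeatedly:
  187^223=230  187^224=115  187^225=244  187^226=122  187^227=61
  187^228=217  187^229=295  187^230=334  187^231=167  187^232=270
  187^233=135  187^234=254  187^235=127  187^236=250  187^237=125
  187^238=249  187^239=311
Found 311 at exponent 239.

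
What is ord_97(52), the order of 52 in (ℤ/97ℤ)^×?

32

The order of 52 must divide p − 1 = 96 = 2^5 · 3.
Divisors: 1, 2, 3, 4, 6, 8, 12, 16, 24, 32, 48, 96.
Check each in increasing order: 52^1 ≡ 52;  52^2 ≡ 85;  52^3 ≡ 55;  52^4 ≡ 47;  52^6 ≡ 18;  52^8 ≡ 75;  52^12 ≡ 33;  52^16 ≡ 96;  52^24 ≡ 22;  52^32 ≡ 1.
Smallest exponent giving 1 is 32.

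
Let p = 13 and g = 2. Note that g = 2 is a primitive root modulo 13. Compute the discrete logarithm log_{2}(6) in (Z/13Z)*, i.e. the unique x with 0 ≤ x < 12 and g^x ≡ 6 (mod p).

Successive powers of 2 modulo 13:
  2^0=1  2^1=2  2^2=4  2^3=8  2^4=3  2^5=6
So 2^5 ≡ 6 (mod 13), giving x = 5.

5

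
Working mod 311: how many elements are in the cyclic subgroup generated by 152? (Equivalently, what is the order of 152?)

310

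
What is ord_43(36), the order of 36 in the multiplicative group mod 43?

3

The order of 36 must divide p − 1 = 42 = 2 · 3 · 7.
Divisors: 1, 2, 3, 6, 7, 14, 21, 42.
Check each in increasing order: 36^1 ≡ 36;  36^2 ≡ 6;  36^3 ≡ 1.
Smallest exponent giving 1 is 3.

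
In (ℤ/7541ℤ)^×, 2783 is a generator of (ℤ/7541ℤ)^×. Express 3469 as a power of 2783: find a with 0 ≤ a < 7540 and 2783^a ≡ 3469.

6009

Baby-step giant-step with m = ceil(sqrt(7540)) = 87.
Baby table (2783^j mod 7541 for j=0..86):
  0:1  1:2783  2:482  3:6649  4:6094  5:7434  6:3859  7:1213
  8:4952  9:4009  10:3908  11:1842  12:5947  13:5547  14:874  15:4140
  16:6513  17:4656  18:2210  19:4515  20:1939  21:4422  22:7055  23:4842
  24:7060  25:3675  26:1929  27:6756  28:2235  29:6221  30:6448  31:4745
  32:1044  33:2167  34:5502  35:3836  36:5073  37:1407  38:1902  39:7025
  40:4303  41:141  42:271  43:93  44:2425  45:7121  46:7536  47:1167
  48:5131  49:4460  50:7235  51:535  52:3328  53:1476  54:5404  55:2578
  56:3083  57:5872  58:429  59:2429  60:3171  61:1923  62:5140  63:6884
  64:4032  65:48  66:5387  67:513  68:2430  69:5954  70:2405  71:4248
  72:5437  73:3925  74:3907  75:6600  76:5465  77:6439  78:2321  79:4247
  80:2654  81:3443  82:4799  83:506  84:5572  85:2580  86:1108
Giant step factor: 2783^(-87) ≡ 599 (mod 7541).
Scan 3469·599^i mod 7541 for i = 0, 1, …:
  i=0: 3469   i=1: 4156   i=2: 914   i=3: 4534
  i=4: 1106   i=5: 6427   i=6: 3863   i=7: 6391
  i=8: 4922   i=9: 7288     …   i=68: 1706
  i=69: 3859
Match at i=69, j=6: a = 69·87 + 6 = 6009.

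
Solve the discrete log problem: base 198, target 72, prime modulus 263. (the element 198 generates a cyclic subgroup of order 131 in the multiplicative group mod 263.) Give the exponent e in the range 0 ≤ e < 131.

Baby-step giant-step with m = ceil(sqrt(131)) = 12.
Baby table (198^j mod 263 for j=0..11):
  0:1  1:198  2:17  3:210  4:26  5:151  6:179  7:200
  8:150  9:244  10:183  11:203
Giant step factor: 198^(-12) ≡ 187 (mod 263).
Scan 72·187^i mod 263 for i = 0, 1, …:
  i=0: 72   i=1: 51   i=2: 69   i=3: 16
  i=4: 99   i=5: 103   i=6: 62   i=7: 22
  i=8: 169   i=9: 43   i=10: 151
Match at i=10, j=5: e = 10·12 + 5 = 125.

125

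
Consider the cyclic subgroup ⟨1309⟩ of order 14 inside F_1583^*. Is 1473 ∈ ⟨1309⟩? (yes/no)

no

1473 ∈ ⟨1309⟩ iff 1473^14 ≡ 1 (mod 1583), since |⟨1309⟩| = 14.
1473^14 mod 1583 = 147.
Since 147 ≠ 1, 1473 does not lie in the subgroup.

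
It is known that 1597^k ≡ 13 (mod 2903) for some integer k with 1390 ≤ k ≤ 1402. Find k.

1394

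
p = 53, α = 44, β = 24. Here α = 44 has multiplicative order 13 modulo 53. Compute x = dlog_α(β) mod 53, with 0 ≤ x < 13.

9

Successive powers of 44 modulo 53:
  44^0=1  44^1=44  44^2=28  44^3=13  44^4=42  44^5=46
  44^6=10  44^7=16  44^8=15  44^9=24
So 44^9 ≡ 24 (mod 53), giving x = 9.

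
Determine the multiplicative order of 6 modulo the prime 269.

134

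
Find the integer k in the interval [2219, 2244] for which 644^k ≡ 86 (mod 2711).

Compute 644^2219 mod 2711 = 1896, then multiply by 644 repeatedly:
  644^2219=1896  644^2220=1074  644^2221=351  644^2222=1031  644^2223=2480
  644^2224=341  644^2225=13  644^2226=239  644^2227=2100  644^2228=2322
  644^2229=1607  644^2230=2017  644^2231=379  644^2232=86
Found 86 at exponent 2232.

2232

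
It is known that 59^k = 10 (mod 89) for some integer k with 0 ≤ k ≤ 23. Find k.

Compute 59^0 mod 89 = 1, then multiply by 59 repeatedly:
  59^0=1  59^1=59  59^2=10
Found 10 at exponent 2.

2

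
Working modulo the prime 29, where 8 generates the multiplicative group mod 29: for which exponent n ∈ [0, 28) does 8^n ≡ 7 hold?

Successive powers of 8 modulo 29:
  8^0=1  8^1=8  8^2=6  8^3=19  8^4=7
So 8^4 ≡ 7 (mod 29), giving n = 4.

4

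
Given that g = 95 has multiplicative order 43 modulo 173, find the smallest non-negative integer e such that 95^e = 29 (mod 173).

2

Successive powers of 95 modulo 173:
  95^0=1  95^1=95  95^2=29
So 95^2 ≡ 29 (mod 173), giving e = 2.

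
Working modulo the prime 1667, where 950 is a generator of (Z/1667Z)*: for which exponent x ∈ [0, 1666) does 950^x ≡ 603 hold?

Baby-step giant-step with m = ceil(sqrt(1666)) = 41.
Baby table (950^j mod 1667 for j=0..40):
  0:1  1:950  2:653  3:226  4:1324  5:882  6:1066  7:831
  8:959  9:868  10:1102  11:24  12:1129  13:669  14:423  15:103
  16:1164  17:579  18:1607  19:1345  20:828  21:1443  22:576  23:424
  24:1053  25:150  26:805  27:1264  28:560  29:227  30:607  31:1535
  32:1292  33:488  34:174  35:267  36:266  37:983  38:330  39:104
  40:447
Giant step factor: 950^(-41) ≡ 548 (mod 1667).
Scan 603·548^i mod 1667 for i = 0, 1, …:
  i=0: 603   i=1: 378   i=2: 436   i=3: 547
  i=4: 1363   i=5: 108   i=6: 839   i=7: 1347
  i=8: 1342   i=9: 269     …   i=25: 1096
  i=26: 488
Match at i=26, j=33: x = 26·41 + 33 = 1099.

1099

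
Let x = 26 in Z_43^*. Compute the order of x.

The order of 26 must divide p − 1 = 42 = 2 · 3 · 7.
Divisors: 1, 2, 3, 6, 7, 14, 21, 42.
Check each in increasing order: 26^1 ≡ 26;  26^2 ≡ 31;  26^3 ≡ 32;  26^6 ≡ 35;  26^7 ≡ 7;  26^14 ≡ 6;  26^21 ≡ 42;  26^42 ≡ 1.
Smallest exponent giving 1 is 42.

42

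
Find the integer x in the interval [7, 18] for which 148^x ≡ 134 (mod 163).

10

Compute 148^7 mod 163 = 159, then multiply by 148 repeatedly:
  148^7=159  148^8=60  148^9=78  148^10=134
Found 134 at exponent 10.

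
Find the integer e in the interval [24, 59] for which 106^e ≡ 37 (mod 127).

28

Compute 106^24 mod 127 = 73, then multiply by 106 repeatedly:
  106^24=73  106^25=118  106^26=62  106^27=95  106^28=37
Found 37 at exponent 28.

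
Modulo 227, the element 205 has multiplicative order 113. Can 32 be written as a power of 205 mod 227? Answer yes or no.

32 ∈ ⟨205⟩ iff 32^113 ≡ 1 (mod 227), since |⟨205⟩| = 113.
32^113 mod 227 = 226.
Since 226 ≠ 1, 32 does not lie in the subgroup.

no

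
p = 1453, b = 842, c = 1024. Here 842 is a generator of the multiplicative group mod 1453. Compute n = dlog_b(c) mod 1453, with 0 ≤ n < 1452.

890

Baby-step giant-step with m = ceil(sqrt(1452)) = 39.
Baby table (842^j mod 1453 for j=0..38):
  0:1  1:842  2:1353  3:74  4:1282  5:1318  6:1117  7:423
  8:181  9:1290  10:789  11:317  12:1015  13:266  14:210  15:1007
  16:795  17:1010  18:415  19:710  20:637  21:197  22:232  23:642
  24:48  25:1185  26:1012  27:646  28:510  29:785  30:1308  31:1415
  32:1423  33:894  34:94  35:686  36:771  37:1144  38:1362
Giant step factor: 842^(-39) ≡ 413 (mod 1453).
Scan 1024·413^i mod 1453 for i = 0, 1, …:
  i=0: 1024   i=1: 89   i=2: 432   i=3: 1150
  i=4: 1272   i=5: 803   i=6: 355   i=7: 1315
  i=8: 1126   i=9: 78     …   i=21: 14
  i=22: 1423
Match at i=22, j=32: n = 22·39 + 32 = 890.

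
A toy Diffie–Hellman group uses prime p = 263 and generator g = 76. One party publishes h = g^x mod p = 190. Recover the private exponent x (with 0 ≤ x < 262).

Baby-step giant-step with m = ceil(sqrt(262)) = 17.
Baby table (76^j mod 263 for j=0..16):
  0:1  1:76  2:253  3:29  4:100  5:236  6:52  7:7
  8:6  9:193  10:203  11:174  12:74  13:101  14:49  15:42
  16:36
Giant step factor: 76^(-17) ≡ 67 (mod 263).
Scan 190·67^i mod 263 for i = 0, 1, …:
  i=0: 190   i=1: 106   i=2: 1
Match at i=2, j=0: x = 2·17 + 0 = 34.

34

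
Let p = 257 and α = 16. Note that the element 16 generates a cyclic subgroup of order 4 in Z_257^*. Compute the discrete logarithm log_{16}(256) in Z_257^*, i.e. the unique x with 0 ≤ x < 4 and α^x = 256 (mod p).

2

Successive powers of 16 modulo 257:
  16^0=1  16^1=16  16^2=256
So 16^2 ≡ 256 (mod 257), giving x = 2.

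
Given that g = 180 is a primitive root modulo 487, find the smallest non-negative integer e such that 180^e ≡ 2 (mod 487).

40

Baby-step giant-step with m = ceil(sqrt(486)) = 23.
Baby table (180^j mod 487 for j=0..22):
  0:1  1:180  2:258  3:175  4:332  5:346  6:431  7:147
  8:162  9:427  10:401  11:104  12:214  13:47  14:181  15:438
  16:433  17:20  18:191  19:290  20:91  21:309  22:102
Giant step factor: 180^(-23) ≡ 10 (mod 487).
Scan 2·10^i mod 487 for i = 0, 1, …:
  i=0: 2   i=1: 20
Match at i=1, j=17: e = 1·23 + 17 = 40.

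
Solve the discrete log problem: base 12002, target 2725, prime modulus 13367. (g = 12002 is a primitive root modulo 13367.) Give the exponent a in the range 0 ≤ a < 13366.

5159

Baby-step giant-step with m = ceil(sqrt(13366)) = 116.
Baby table (12002^j mod 13367 for j=0..115):
  0:1  1:12002  2:5212  3:10231  4:3200  5:3009  6:9751  7:3417
  8:878  9:4560  10:4622  11:194  12:2530  13:8603  14:6498  15:5918
  16:8965  17:6947  18:7915  19:9928  20:2418  21:1079  22:10902  23:9608
  24:11474  25:4114  26:11897  27:1500  28:11018  29:11672  30:1184  31:1247
  32:8821  33:3002  34:5939  35:7034  36:9463  37:8894  38:10293  39:12139
  40:5345  41:2457  42:1312  43:298  44:7607  45:2604  46:1162  47:4543
  48:1093  49:5159  50:2374  51:7671  52:8813  53:555  54:4344  55:5388
  56:10597  57:11556  58:12487  59:11537  60:11688  61:6078  62:4437  63:12113
  64:734  65:615  66:2646  67:10667  68:9575  69:3051  70:5889  71:8449
  72:2836  73:5290  74:10697  75:8726  76:12374  77:5378  78:10880  79:12904
  80:3746  81:6271  82:8332  83:2137  84:10368  85:3333  86:8602  87:7863
  88:706  89:12101  90:3747  91:4906  92:177  93:12368  94:201  95:6342
  96:4986  97:11280  98:1584  99:3294  100:8369  101:5100  102:2707  103:7604
  104:6699  105:12260  106:584  107:4860  108:9499  109:13222  110:10787  111:6179
  112:242  113:3845  114:4806  115:3007
Giant step factor: 12002^(-116) ≡ 13020 (mod 13367).
Scan 2725·13020^i mod 13367 for i = 0, 1, …:
  i=0: 2725   i=1: 3482   i=2: 8143   i=3: 8183
  i=4: 7670   i=5: 11910   i=6: 11000   i=7: 5962
  i=8: 3071   i=9: 3723     …   i=43: 11618
  i=44: 5388
Match at i=44, j=55: a = 44·116 + 55 = 5159.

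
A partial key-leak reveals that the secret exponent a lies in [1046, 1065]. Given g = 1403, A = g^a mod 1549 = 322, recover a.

Compute 1403^1046 mod 1549 = 355, then multiply by 1403 repeatedly:
  1403^1046=355  1403^1047=836  1403^1048=315  1403^1049=480  1403^1050=1174
  1403^1051=535  1403^1052=889  1403^1053=322
Found 322 at exponent 1053.

1053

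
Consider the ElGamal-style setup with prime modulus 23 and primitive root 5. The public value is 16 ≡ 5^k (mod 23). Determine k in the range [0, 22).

Successive powers of 5 modulo 23:
  5^0=1  5^1=5  5^2=2  5^3=10  5^4=4  5^5=20
  5^6=8  5^7=17  5^8=16
So 5^8 ≡ 16 (mod 23), giving k = 8.

8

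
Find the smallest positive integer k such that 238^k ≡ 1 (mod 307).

The order of 238 must divide p − 1 = 306 = 2 · 3^2 · 17.
Divisors: 1, 2, 3, 6, 9, 17, 18, 34, 51, 102, 153, 306.
Check each in increasing order: 238^1 ≡ 238;  238^2 ≡ 156;  238^3 ≡ 288;  238^6 ≡ 54;  238^9 ≡ 202;  238^17 ≡ 254;  238^18 ≡ 280;  238^34 ≡ 46;  238^51 ≡ 18;  238^102 ≡ 17;  238^153 ≡ 306;  238^306 ≡ 1.
Smallest exponent giving 1 is 306.

306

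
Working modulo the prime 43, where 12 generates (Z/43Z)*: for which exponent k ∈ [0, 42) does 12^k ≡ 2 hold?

15

Baby-step giant-step with m = ceil(sqrt(42)) = 7.
Baby table (12^j mod 43 for j=0..6):
  0:1  1:12  2:15  3:8  4:10  5:34  6:21
Giant step factor: 12^(-7) ≡ 7 (mod 43).
Scan 2·7^i mod 43 for i = 0, 1, …:
  i=0: 2   i=1: 14   i=2: 12
Match at i=2, j=1: k = 2·7 + 1 = 15.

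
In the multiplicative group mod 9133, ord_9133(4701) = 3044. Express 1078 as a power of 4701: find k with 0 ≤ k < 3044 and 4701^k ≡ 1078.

1871

Baby-step giant-step with m = ceil(sqrt(3044)) = 56.
Baby table (4701^j mod 9133 for j=0..55):
  0:1  1:4701  2:6674  3:2619  4:635  5:7777  6:278  7:859
  8:1373  9:6575  10:3003  11:6618  12:4220  13:1344  14:7241  15:1250
  16:3731  17:4071  18:4136  19:8312  20:3738  21:446  22:5189  23:8379
  24:8183  25:87  26:7135  27:5259  28:8661  29:447  30:757  31:5920
  32:1669  33:722  34:5779  35:5537  36:387  37:1820  38:7332  39:8923
  40:8287  41:4942  42:7123  43:3645  44:1637  45:5551  46:2270  47:3926
  48:7466  49:8680  50:7569  51:8834  52:883  53:4601  54:2357  55:1928
Giant step factor: 4701^(-56) ≡ 1940 (mod 9133).
Scan 1078·1940^i mod 9133 for i = 0, 1, …:
  i=0: 1078   i=1: 8996   i=2: 8210   i=3: 8581
  i=4: 6814   i=5: 3709   i=6: 7789   i=7: 4678
  i=8: 6251   i=9: 7449     …   i=32: 4133
  i=33: 8379
Match at i=33, j=23: k = 33·56 + 23 = 1871.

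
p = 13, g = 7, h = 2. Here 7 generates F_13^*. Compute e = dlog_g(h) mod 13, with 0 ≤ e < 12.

11

Successive powers of 7 modulo 13:
  7^0=1  7^1=7  7^2=10  7^3=5  7^4=9  7^5=11
  7^6=12  7^7=6  7^8=3  7^9=8  7^10=4  7^11=2
So 7^11 ≡ 2 (mod 13), giving e = 11.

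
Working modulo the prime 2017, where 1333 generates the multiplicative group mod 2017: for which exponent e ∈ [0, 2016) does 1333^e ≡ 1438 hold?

Baby-step giant-step with m = ceil(sqrt(2016)) = 45.
Baby table (1333^j mod 2017 for j=0..44):
  0:1  1:1333  2:1929  3:1699  4:1693  5:1763  6:274  7:165
  8:92  9:1616  10:1989  11:999  12:447  13:836  14:1004  15:1061
  16:396  17:1431  18:1458  19:1143  20:784  21:266  22:1603  23:796
  24:126  25:547  26:1014  27:272  28:1533  29:268  30:235  31:620
  32:1507  33:1916  34:506  35:820  36:1863  37:452  38:1450  39:564
  40:1488  41:793  42:161  43:811  44:1968
Giant step factor: 1333^(-45) ≡ 1289 (mod 2017).
Scan 1438·1289^i mod 2017 for i = 0, 1, …:
  i=0: 1438   i=1: 1976   i=2: 1610   i=3: 1814
  i=4: 543   i=5: 28   i=6: 1803   i=7: 483
  i=8: 1351   i=9: 768     …   i=26: 987
  i=27: 1533
Match at i=27, j=28: e = 27·45 + 28 = 1243.

1243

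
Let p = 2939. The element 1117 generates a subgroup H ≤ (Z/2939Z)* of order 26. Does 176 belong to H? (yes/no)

176 ∈ ⟨1117⟩ iff 176^26 ≡ 1 (mod 2939), since |⟨1117⟩| = 26.
176^26 mod 2939 = 1.
Since 1 = 1, 176 lies in the subgroup.

yes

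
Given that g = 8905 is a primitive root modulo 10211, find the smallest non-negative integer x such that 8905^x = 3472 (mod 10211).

9708

Baby-step giant-step with m = ceil(sqrt(10210)) = 102.
Baby table (8905^j mod 10211 for j=0..101):
  0:1  1:8905  2:399  3:9878  4:6036  5:10087  6:8779  7:1579
  8:448  9:7150  10:5165  11:3981  12:8424  13:5714  14:1757  15:2833
  16:6695  17:7157  18:6234  19:6774  20:6093  21:7122  22:889  23:3020
  24:7537  25:82  26:5229  27:2085  28:3327  29:4824  30:43  31:5108
  32:6946  33:6103  34:4273  35:4879  36:9901  37:6631  38:9053  39:1120
  40:7664  41:7807  42:4847  43:638  44:4074  45:9498  46:1977  47:1421
  48:2576  49:5374  50:6724  51:10127  52:7594  53:7328  54:7550  55:3526
  56:205  57:7967  58:107  59:3212  60:1849  61:5213  62:2559  63:7154
  64:10152  65:5577  66:7092  67:9436  68:1261  69:7316  70:2800  71:8949
  72:4201  73:7012  74:1595  75:10185  76:3323  77:10048  78:8658  79:6440
  80:3224  81:6599  82:10001  83:8774  84:8109  85:8664  86:8815  87:5618
  88:4601  89:5373  90:8030  91:9728  92:7927  93:1292  94:7674  95:4958
  96:8837  97:7519  98:3168  99:8258  100:8079  101:7000
Giant step factor: 8905^(-102) ≡ 4777 (mod 10211).
Scan 3472·4777^i mod 10211 for i = 0, 1, …:
  i=0: 3472   i=1: 3080   i=2: 9320   i=3: 1680
  i=4: 9725   i=5: 6486   i=6: 3448   i=7: 753
  i=8: 2809   i=9: 1339     …   i=94: 8327
  i=95: 6234
Match at i=95, j=18: x = 95·102 + 18 = 9708.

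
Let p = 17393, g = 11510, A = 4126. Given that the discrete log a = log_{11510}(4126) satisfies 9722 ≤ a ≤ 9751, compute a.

9745

Compute 11510^9722 mod 17393 = 16993, then multiply by 11510 repeatedly:
  11510^9722=16993  11510^9723=5145  11510^9724=13178  11510^9725=11820  11510^9726=154
  11510^9727=15847  11510^9728=15972  11510^9729=11103  11510^9730=9159  11510^9731=1117
  11510^9732=3243  11510^9733=1552  11510^9734=909  11510^9735=9397  11510^9736=9796
  11510^9737=10534  11510^9738=17130  11510^9739=16645  11510^9740=55  11510^9741=6902
  11510^9742=8189  11510^9743=2723  11510^9744=16937  11510^9745=4126
Found 4126 at exponent 9745.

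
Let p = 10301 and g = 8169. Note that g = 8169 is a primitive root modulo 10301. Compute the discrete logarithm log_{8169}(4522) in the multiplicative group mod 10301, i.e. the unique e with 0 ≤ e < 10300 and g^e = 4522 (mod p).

5456

Baby-step giant-step with m = ceil(sqrt(10300)) = 102.
Baby table (8169^j mod 10301 for j=0..101):
  0:1  1:8169  2:2683  3:7200  4:8391  5:3225  6:5368  7:10136
  8:1546  9:248  10:6916  11:6120  12:3527  13:166  14:6623  15:2435
  16:284  17:2271  18:9999  19:5202  20:3513  21:9412  22:10265  23:4645
  24:6422  25:8626  26:6954  27:7512  28:2471  29:5940  30:6150  31:1373
  32:8549  33:6302  34:6941  35:4325  36:8796  37:5049  38:77  39:652
  40:571  41:8447  42:7445  43:1101  44:1296  45:7897  46:5731  47:8795
  48:7181  49:7695  50:3753  51:2481  52:5222  53:2077  54:1266  55:10051
  56:7649  57:9116  58:2675  59:3654  60:7529  61:7431  62:46  63:4938
  64:10107  65:1568  66:4849  67:4136  68:10005  69:2711  70:9310  71:1107
  72:9106  73:3393  74:7727  75:7636  76:5929  77:9000  78:2763  79:1456
  80:6710  81:2369  82:7083  83:310  84:8645  85:7650  86:6984  87:5358
  88:553  89:5619  90:355  91:5414  92:4773  93:1352  94:1816  95:1464
  96:10256  97:3231  98:2877  99:5632  100:3542  101:9390
Giant step factor: 8169^(-102) ≡ 5316 (mod 10301).
Scan 4522·5316^i mod 10301 for i = 0, 1, …:
  i=0: 4522   i=1: 6719   i=2: 4637   i=3: 10300
  i=4: 4985   i=5: 6088   i=6: 8367   i=7: 9555
  i=8: 149   i=9: 9208     …   i=52: 6029
  i=53: 3753
Match at i=53, j=50: e = 53·102 + 50 = 5456.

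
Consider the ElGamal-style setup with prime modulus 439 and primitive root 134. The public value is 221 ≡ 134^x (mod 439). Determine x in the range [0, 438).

303

Baby-step giant-step with m = ceil(sqrt(438)) = 21.
Baby table (134^j mod 439 for j=0..20):
  0:1  1:134  2:396  3:384  4:93  5:170  6:391  7:153
  8:308  9:6  10:365  11:181  12:109  13:119  14:142  15:151
  16:40  17:92  18:36  19:434  20:208
Giant step factor: 134^(-21) ≡ 390 (mod 439).
Scan 221·390^i mod 439 for i = 0, 1, …:
  i=0: 221   i=1: 146   i=2: 309   i=3: 224
  i=4: 438   i=5: 49   i=6: 233   i=7: 436
  i=8: 147   i=9: 260     …   i=13: 412
  i=14: 6
Match at i=14, j=9: x = 14·21 + 9 = 303.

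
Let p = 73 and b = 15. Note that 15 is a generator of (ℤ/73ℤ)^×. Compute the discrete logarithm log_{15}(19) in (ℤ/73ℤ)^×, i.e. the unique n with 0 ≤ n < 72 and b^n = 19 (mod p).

50

Baby-step giant-step with m = ceil(sqrt(72)) = 9.
Baby table (15^j mod 73 for j=0..8):
  0:1  1:15  2:6  3:17  4:36  5:29  6:70  7:28
  8:55
Giant step factor: 15^(-9) ≡ 10 (mod 73).
Scan 19·10^i mod 73 for i = 0, 1, …:
  i=0: 19   i=1: 44   i=2: 2   i=3: 20
  i=4: 54   i=5: 29
Match at i=5, j=5: n = 5·9 + 5 = 50.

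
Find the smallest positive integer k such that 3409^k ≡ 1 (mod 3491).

The order of 3409 must divide p − 1 = 3490 = 2 · 5 · 349.
Divisors: 1, 2, 5, 10, 349, 698, 1745, 3490.
Check each in increasing order: 3409^1 ≡ 3409;  3409^2 ≡ 3233;  3409^5 ≡ 1676;  3409^10 ≡ 2212;  3409^349 ≡ 3490;  3409^698 ≡ 1.
Smallest exponent giving 1 is 698.

698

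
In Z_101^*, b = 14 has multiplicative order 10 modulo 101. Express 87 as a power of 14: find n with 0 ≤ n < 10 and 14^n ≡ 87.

6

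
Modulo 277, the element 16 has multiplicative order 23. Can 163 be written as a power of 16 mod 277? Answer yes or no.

no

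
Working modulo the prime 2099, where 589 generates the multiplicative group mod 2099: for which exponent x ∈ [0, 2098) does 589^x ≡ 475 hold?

1485

Baby-step giant-step with m = ceil(sqrt(2098)) = 46.
Baby table (589^j mod 2099 for j=0..45):
  0:1  1:589  2:586  3:918  4:1259  5:604  6:1025  7:1312
  8:336  9:598  10:1689  11:1994  12:1125  13:1440  14:164  15:42
  16:1649  17:1523  18:774  19:403  20:180  21:1070  22:530  23:1518
  24:2027  25:1671  26:1887  27:1072  28:1708  29:591  30:1764  31:2090
  32:996  33:1023  34:134  35:1263  36:861  37:1270  38:786  39:1174
  40:915  41:1591  42:945  43:370  44:1733  45:623
Giant step factor: 589^(-46) ≡ 1627 (mod 2099).
Scan 475·1627^i mod 2099 for i = 0, 1, …:
  i=0: 475   i=1: 393   i=2: 1315   i=3: 624
  i=4: 1431   i=5: 446   i=6: 1487   i=7: 1301
  i=8: 935   i=9: 1569     …   i=31: 1420
  i=32: 1440
Match at i=32, j=13: x = 32·46 + 13 = 1485.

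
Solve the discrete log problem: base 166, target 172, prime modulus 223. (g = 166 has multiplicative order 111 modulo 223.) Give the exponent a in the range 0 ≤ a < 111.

Baby-step giant-step with m = ceil(sqrt(111)) = 11.
Baby table (166^j mod 223 for j=0..10):
  0:1  1:166  2:127  3:120  4:73  5:76  6:128  7:63
  8:200  9:196  10:201
Giant step factor: 166^(-11) ≡ 146 (mod 223).
Scan 172·146^i mod 223 for i = 0, 1, …:
  i=0: 172   i=1: 136   i=2: 9   i=3: 199
  i=4: 64   i=5: 201
Match at i=5, j=10: a = 5·11 + 10 = 65.

65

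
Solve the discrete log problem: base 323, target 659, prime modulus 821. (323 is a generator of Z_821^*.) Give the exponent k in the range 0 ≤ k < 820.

Baby-step giant-step with m = ceil(sqrt(820)) = 29.
Baby table (323^j mod 821 for j=0..28):
  0:1  1:323  2:62  3:322  4:560  5:260  6:238  7:521
  8:799  9:283  10:278  11:305  12:816  13:27  14:511  15:32
  16:484  17:342  18:452  19:679  20:110  21:227  22:252  23:117
  24:25  25:686  26:729  27:661  28:43
Giant step factor: 323^(-29) ≡ 495 (mod 821).
Scan 659·495^i mod 821 for i = 0, 1, …:
  i=0: 659   i=1: 268   i=2: 479   i=3: 657
  i=4: 99   i=5: 566   i=6: 209   i=7: 9
  i=8: 350   i=9: 19     …   i=15: 163
  i=16: 227
Match at i=16, j=21: k = 16·29 + 21 = 485.

485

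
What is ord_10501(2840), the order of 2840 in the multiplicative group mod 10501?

10500

The order of 2840 must divide p − 1 = 10500 = 2^2 · 3 · 5^3 · 7.
Divisors: 1, 2, 3, 4, 5, 6, 7, 10, 12, 14, 15, 20, 21, 25, 28, 30, 35, 42, 50, 60, 70, 75, 84, 100, 105, 125, 140, 150, 175, 210, 250, 300, 350, 375, 420, 500, 525, 700, 750, 875, 1050, 1500, 1750, 2100, 2625, 3500, 5250, 10500.
Check each in increasing order: 2840^1 ≡ 2840;  2840^2 ≡ 832;  2840^3 ≡ 155;  2840^4 ≡ 9659;  2840^5 ≡ 2948;  2840^6 ≡ 3023;  2840^7 ≡ 6003;  2840^10 ≡ 6377;  2840^12 ≡ 2659;  2840^14 ≡ 7078;  2840^15 ≡ 2606;  2840^20 ≡ 6257;  2840^21 ≡ 2188;  2840^25 ≡ 5880;  2840^28 ≡ 8314;  2840^30 ≡ 7590;  2840^35 ≡ 8190;  2840^42 ≡ 9389;  2840^50 ≡ 5108;  2840^60 ≡ 10115;  2840^70 ≡ 6213;  2840^75 ≡ 2180;  2840^84 ≡ 7927;  2840^100 ≡ 7180;  2840^105 ≡ 7125;  2840^125 ≡ 4380;  2840^140 ≡ 10194;  2840^150 ≡ 5948;  2840^175 ≡ 5910;  2840^210 ≡ 3791;  2840^250 ≡ 9574;  2840^300 ≡ 835;  2840^350 ≡ 1774;  2840^375 ≡ 3627;  2840^420 ≡ 6313;  2840^500 ≡ 8748;  2840^525 ≡ 4342;  2840^700 ≡ 7277;  2840^750 ≡ 7877;  2840^875 ≡ 5475;  2840^1050 ≡ 3669;  2840^1500 ≡ 7221;  2840^1750 ≡ 5771;  2840^2100 ≡ 9780;  2840^2625 ≡ 9217;  2840^3500 ≡ 5770;  2840^5250 ≡ 10500;  2840^10500 ≡ 1.
Smallest exponent giving 1 is 10500.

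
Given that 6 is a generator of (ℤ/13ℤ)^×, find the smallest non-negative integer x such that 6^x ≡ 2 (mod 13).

Successive powers of 6 modulo 13:
  6^0=1  6^1=6  6^2=10  6^3=8  6^4=9  6^5=2
So 6^5 ≡ 2 (mod 13), giving x = 5.

5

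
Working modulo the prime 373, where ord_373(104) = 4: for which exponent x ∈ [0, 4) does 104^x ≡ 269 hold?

Successive powers of 104 modulo 373:
  104^0=1  104^1=104  104^2=372  104^3=269
So 104^3 ≡ 269 (mod 373), giving x = 3.

3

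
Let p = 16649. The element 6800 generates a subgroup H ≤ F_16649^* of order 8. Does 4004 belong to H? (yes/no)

⟨6800⟩ has order 8; its elements mod 16649 are {1, 1589, 5727, 6800, 9849, 10922, 15060, 16648}.
4004 is not in this set.

no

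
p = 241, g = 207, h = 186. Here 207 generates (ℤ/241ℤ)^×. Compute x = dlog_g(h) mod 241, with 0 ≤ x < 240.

Baby-step giant-step with m = ceil(sqrt(240)) = 16.
Baby table (207^j mod 241 for j=0..15):
  0:1  1:207  2:192  3:220  4:232  5:65  6:200  7:189
  8:81  9:138  10:128  11:227  12:235  13:204  14:53  15:126
Giant step factor: 207^(-16) ≡ 183 (mod 241).
Scan 186·183^i mod 241 for i = 0, 1, …:
  i=0: 186   i=1: 57   i=2: 68   i=3: 153
  i=4: 43   i=5: 157   i=6: 52   i=7: 117
  i=8: 203   i=9: 35   i=10: 139   i=11: 132
  i=12: 56   i=13: 126
Match at i=13, j=15: x = 13·16 + 15 = 223.

223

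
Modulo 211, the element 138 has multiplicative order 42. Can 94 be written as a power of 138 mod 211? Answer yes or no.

yes

94 ∈ ⟨138⟩ iff 94^42 ≡ 1 (mod 211), since |⟨138⟩| = 42.
94^42 mod 211 = 1.
Since 1 = 1, 94 lies in the subgroup.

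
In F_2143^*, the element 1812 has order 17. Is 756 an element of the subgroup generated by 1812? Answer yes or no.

⟨1812⟩ has order 17; its elements mod 2143 are {1, 8, 64, 246, 268, 406, 512, 623, 698, 743, 1105, 1298, 1638, 1658, 1812, 1953, 1968}.
756 is not in this set.

no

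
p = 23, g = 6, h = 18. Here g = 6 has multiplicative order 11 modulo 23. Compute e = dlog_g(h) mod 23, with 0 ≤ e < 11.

8

Successive powers of 6 modulo 23:
  6^0=1  6^1=6  6^2=13  6^3=9  6^4=8  6^5=2
  6^6=12  6^7=3  6^8=18
So 6^8 ≡ 18 (mod 23), giving e = 8.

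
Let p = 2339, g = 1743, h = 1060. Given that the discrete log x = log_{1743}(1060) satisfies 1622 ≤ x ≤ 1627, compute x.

1622

Compute 1743^1622 mod 2339 = 1060, then multiply by 1743 repeatedly:
  1743^1622=1060
Found 1060 at exponent 1622.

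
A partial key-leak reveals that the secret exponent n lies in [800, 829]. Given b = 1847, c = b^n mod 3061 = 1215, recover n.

820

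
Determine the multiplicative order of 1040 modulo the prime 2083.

694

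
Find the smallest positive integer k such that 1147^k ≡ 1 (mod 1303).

217

The order of 1147 must divide p − 1 = 1302 = 2 · 3 · 7 · 31.
Divisors: 1, 2, 3, 6, 7, 14, 21, 31, 42, 62, 93, 186, 217, 434, 651, 1302.
Check each in increasing order: 1147^1 ≡ 1147;  1147^2 ≡ 882;  1147^3 ≡ 526;  1147^6 ≡ 440;  1147^7 ≡ 419;  1147^14 ≡ 959;  1147^21 ≡ 497;  1147^31 ≡ 426;  1147^42 ≡ 742;  1147^62 ≡ 359;  1147^93 ≡ 483;  1147^186 ≡ 52;  1147^217 ≡ 1.
Smallest exponent giving 1 is 217.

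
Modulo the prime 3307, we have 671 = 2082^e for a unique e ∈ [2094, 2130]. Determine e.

2128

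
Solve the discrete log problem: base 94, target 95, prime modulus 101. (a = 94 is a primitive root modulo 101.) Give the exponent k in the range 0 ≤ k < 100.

Baby-step giant-step with m = ceil(sqrt(100)) = 10.
Baby table (94^j mod 101 for j=0..9):
  0:1  1:94  2:49  3:61  4:78  5:60  6:85  7:11
  8:24  9:34
Giant step factor: 94^(-10) ≡ 14 (mod 101).
Scan 95·14^i mod 101 for i = 0, 1, …:
  i=0: 95   i=1: 17   i=2: 36   i=3: 100
  i=4: 87   i=5: 6   i=6: 84   i=7: 65
  i=8: 1
Match at i=8, j=0: k = 8·10 + 0 = 80.

80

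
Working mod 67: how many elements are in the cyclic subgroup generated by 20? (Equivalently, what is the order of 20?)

The order of 20 must divide p − 1 = 66 = 2 · 3 · 11.
Divisors: 1, 2, 3, 6, 11, 22, 33, 66.
Check each in increasing order: 20^1 ≡ 20;  20^2 ≡ 65;  20^3 ≡ 27;  20^6 ≡ 59;  20^11 ≡ 30;  20^22 ≡ 29;  20^33 ≡ 66;  20^66 ≡ 1.
Smallest exponent giving 1 is 66.

66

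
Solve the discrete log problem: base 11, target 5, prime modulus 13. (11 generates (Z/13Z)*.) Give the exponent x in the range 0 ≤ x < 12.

Successive powers of 11 modulo 13:
  11^0=1  11^1=11  11^2=4  11^3=5
So 11^3 ≡ 5 (mod 13), giving x = 3.

3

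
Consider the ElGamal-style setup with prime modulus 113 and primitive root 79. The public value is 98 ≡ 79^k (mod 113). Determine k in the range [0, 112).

Baby-step giant-step with m = ceil(sqrt(112)) = 11.
Baby table (79^j mod 113 for j=0..10):
  0:1  1:79  2:26  3:20  4:111  5:68  6:61  7:73
  8:4  9:90  10:104
Giant step factor: 79^(-11) ≡ 89 (mod 113).
Scan 98·89^i mod 113 for i = 0, 1, …:
  i=0: 98   i=1: 21   i=2: 61
Match at i=2, j=6: k = 2·11 + 6 = 28.

28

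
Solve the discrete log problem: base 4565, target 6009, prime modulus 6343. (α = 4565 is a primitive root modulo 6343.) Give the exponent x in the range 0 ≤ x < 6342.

4499

Baby-step giant-step with m = ceil(sqrt(6342)) = 80.
Baby table (4565^j mod 6343 for j=0..79):
  0:1  1:4565  2:2470  3:4039  4:5277  5:5134  6:5668  7:1323
  8:959  9:1165  10:2791  11:4171  12:5272  13:1338  14:6004  15:157
  16:6289  17:867  18:6166  19:3899  20:477  21:1856  22:4735  23:4674
  24:5301  25:520  26:1518  27:3114  28:747  29:3864  30:5620  31:4208
  32:2916  33:3926  34:3215  35:5116  36:5957  37:1264  38:4373  39:1324
  40:5524  41:3635  42:487  43:3105  44:4063  45:663  46:984  47:1116
  48:1111  49:3658  50:3994  51:2828  52:1815  53:1517  54:4892  55:4620
  56:6168  57:343  58:5417  59:3591  60:2603  61:2256  62:3951  63:3166
  64:3436  65:5444  66:6329  67:5863  68:3478  69:541  70:2238  71:4240
  72:3107  73:507  74:5603  75:2719  76:5327  77:5036  78:2308  79:297
Giant step factor: 4565^(-80) ≡ 6061 (mod 6343).
Scan 6009·6061^i mod 6343 for i = 0, 1, …:
  i=0: 6009   i=1: 5386   i=2: 3468   i=3: 5189
  i=4: 1935   i=5: 6171   i=6: 4103   i=7: 3723
  i=8: 3052   i=9: 1984     …   i=55: 2123
  i=56: 3899
Match at i=56, j=19: x = 56·80 + 19 = 4499.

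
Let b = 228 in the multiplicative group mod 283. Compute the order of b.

141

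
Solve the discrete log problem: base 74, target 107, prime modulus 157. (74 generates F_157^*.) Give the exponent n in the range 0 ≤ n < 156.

Successive powers of 74 modulo 157:
  74^0=1  74^1=74  74^2=138  74^3=7  74^4=47  74^5=24
  74^6=49  74^7=15  74^8=11  74^9=29  74^10=105  74^11=77
  74^12=46  74^13=107
So 74^13 ≡ 107 (mod 157), giving n = 13.

13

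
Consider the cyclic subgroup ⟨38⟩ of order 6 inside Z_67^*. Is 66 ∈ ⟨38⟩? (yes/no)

⟨38⟩ has order 6; its elements mod 67 are {1, 29, 30, 37, 38, 66}.
66 is in this set.

yes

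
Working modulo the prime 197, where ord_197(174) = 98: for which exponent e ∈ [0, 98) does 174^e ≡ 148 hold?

89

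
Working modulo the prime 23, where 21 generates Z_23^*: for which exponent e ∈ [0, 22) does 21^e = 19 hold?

13

Successive powers of 21 modulo 23:
  21^0=1  21^1=21  21^2=4  21^3=15  21^4=16  21^5=14
  21^6=18  21^7=10  21^8=3  21^9=17  21^10=12  21^11=22
  21^12=2  21^13=19
So 21^13 ≡ 19 (mod 23), giving e = 13.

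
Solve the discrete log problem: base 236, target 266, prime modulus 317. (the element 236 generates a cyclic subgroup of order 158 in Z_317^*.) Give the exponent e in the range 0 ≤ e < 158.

37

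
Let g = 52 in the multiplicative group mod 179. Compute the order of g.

The order of 52 must divide p − 1 = 178 = 2 · 89.
Divisors: 1, 2, 89, 178.
Check each in increasing order: 52^1 ≡ 52;  52^2 ≡ 19;  52^89 ≡ 1.
Smallest exponent giving 1 is 89.

89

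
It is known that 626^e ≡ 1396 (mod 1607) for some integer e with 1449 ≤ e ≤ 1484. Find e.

1467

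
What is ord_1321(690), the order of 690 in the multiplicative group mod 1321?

1320

The order of 690 must divide p − 1 = 1320 = 2^3 · 3 · 5 · 11.
Divisors: 1, 2, 3, 4, 5, 6, 8, 10, 11, 12, 15, 20, 22, 24, 30, 33, 40, 44, 55, 60, 66, 88, 110, 120, 132, 165, 220, 264, 330, 440, 660, 1320.
Check each in increasing order: 690^1 ≡ 690;  690^2 ≡ 540;  690^3 ≡ 78;  690^4 ≡ 980;  690^5 ≡ 1169;  690^6 ≡ 800;  690^8 ≡ 33;  690^10 ≡ 647;  690^11 ≡ 1253;  690^12 ≡ 636;  690^15 ≡ 731;  690^20 ≡ 1173;  690^22 ≡ 661;  690^24 ≡ 270;  690^30 ≡ 677;  690^33 ≡ 1287;  690^40 ≡ 768;  690^44 ≡ 991;  690^55 ≡ 1304;  690^60 ≡ 1263;  690^66 ≡ 1156;  690^88 ≡ 578;  690^110 ≡ 289;  690^120 ≡ 722;  690^132 ≡ 805;  690^165 ≡ 371;  690^220 ≡ 298;  690^264 ≡ 735;  690^330 ≡ 257;  690^440 ≡ 297;  690^660 ≡ 1320;  690^1320 ≡ 1.
Smallest exponent giving 1 is 1320.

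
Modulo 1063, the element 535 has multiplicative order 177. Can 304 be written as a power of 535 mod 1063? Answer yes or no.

304 ∈ ⟨535⟩ iff 304^177 ≡ 1 (mod 1063), since |⟨535⟩| = 177.
304^177 mod 1063 = 1.
Since 1 = 1, 304 lies in the subgroup.

yes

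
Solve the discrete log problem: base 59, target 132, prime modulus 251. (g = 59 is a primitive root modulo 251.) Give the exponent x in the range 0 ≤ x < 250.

Baby-step giant-step with m = ceil(sqrt(250)) = 16.
Baby table (59^j mod 251 for j=0..15):
  0:1  1:59  2:218  3:61  4:85  5:246  6:207  7:165
  8:197  9:77  10:25  11:220  12:179  13:19  14:117  15:126
Giant step factor: 59^(-16) ≡ 217 (mod 251).
Scan 132·217^i mod 251 for i = 0, 1, …:
  i=0: 132   i=1: 30   i=2: 235   i=3: 42
  i=4: 78   i=5: 109   i=6: 59
Match at i=6, j=1: x = 6·16 + 1 = 97.

97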